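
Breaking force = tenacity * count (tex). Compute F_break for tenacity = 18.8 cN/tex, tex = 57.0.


Formula: Breaking force = Tenacity * Linear density
F = 18.8 cN/tex * 57.0 tex
F = 1071.60 cN

1071.60 cN


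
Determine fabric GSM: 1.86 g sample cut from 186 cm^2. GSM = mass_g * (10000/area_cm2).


Formula: GSM = mass_g / area_m2
Step 1: Convert area: 186 cm^2 = 186 / 10000 = 0.0186 m^2
Step 2: GSM = 1.86 g / 0.0186 m^2 = 100.0 g/m^2

100.0 g/m^2


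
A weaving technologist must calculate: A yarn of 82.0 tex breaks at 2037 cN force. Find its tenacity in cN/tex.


Formula: Tenacity = Breaking force / Linear density
Tenacity = 2037 cN / 82.0 tex
Tenacity = 24.84 cN/tex

24.84 cN/tex


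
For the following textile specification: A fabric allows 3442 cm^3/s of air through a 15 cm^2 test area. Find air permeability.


Formula: Air Permeability = Airflow / Test Area
AP = 3442 cm^3/s / 15 cm^2
AP = 229.5 cm^3/s/cm^2

229.5 cm^3/s/cm^2


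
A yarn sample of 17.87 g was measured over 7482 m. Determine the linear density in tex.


Formula: Tex = (mass_g / length_m) * 1000
Substituting: Tex = (17.87 / 7482) * 1000
Intermediate: 17.87 / 7482 = 0.0023884 g/m
Tex = 0.0023884 * 1000 = 2.39 tex

2.39 tex


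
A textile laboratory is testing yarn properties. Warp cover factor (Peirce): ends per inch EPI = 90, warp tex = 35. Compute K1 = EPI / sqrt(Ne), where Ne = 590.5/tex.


Formula: K1 = EPI / sqrt(Ne), with Ne = 590.5 / tex_warp
Step 1: Ne = 590.5 / 35 = 16.871
Step 2: sqrt(Ne) = sqrt(16.871) = 4.1074
Step 3: K1 = 90 / 4.1074 = 21.9

21.9


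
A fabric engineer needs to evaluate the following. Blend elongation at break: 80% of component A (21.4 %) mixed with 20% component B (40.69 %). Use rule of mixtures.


Formula: Blend property = (fraction_A * property_A) + (fraction_B * property_B)
Step 1: Contribution A = 80/100 * 21.4 % = 17.12 %
Step 2: Contribution B = 20/100 * 40.69 % = 8.138 %
Step 3: Blend elongation at break = 17.12 + 8.138 = 25.258 %

25.258 %


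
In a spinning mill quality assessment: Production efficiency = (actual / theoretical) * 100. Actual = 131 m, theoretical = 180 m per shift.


Formula: Efficiency% = (Actual output / Theoretical output) * 100
Efficiency% = (131 / 180) * 100
Efficiency% = 0.727778 * 100 = 72.7778% ≈ 72.8%

72.8%


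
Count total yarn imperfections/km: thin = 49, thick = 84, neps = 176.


Formula: Total = thin places + thick places + neps
Total = 49 + 84 + 176
Total = 309 imperfections/km

309 imperfections/km


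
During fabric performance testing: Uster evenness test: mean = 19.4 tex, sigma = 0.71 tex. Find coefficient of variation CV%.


Formula: CV% = (standard deviation / mean) * 100
Step 1: Ratio = 0.71 / 19.4 = 0.036598
Step 2: CV% = 0.036598 * 100 = 3.6598% ≈ 3.7%

3.7%


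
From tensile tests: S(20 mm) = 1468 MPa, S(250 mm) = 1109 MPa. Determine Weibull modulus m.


Formula: m = ln(L1/L2) / ln(S2/S1)
Step 1: ln(L1/L2) = ln(20/250) = -2.52573
Step 2: S2/S1 = 1109/1468 = 0.75545
Step 3: ln(S2/S1) = ln(0.75545) = -0.28044
Step 4: m = -2.52573 / -0.28044 = 9.01

9.01 (Weibull m)


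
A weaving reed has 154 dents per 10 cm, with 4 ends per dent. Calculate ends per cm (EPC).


Formula: EPC = (dents per 10 cm * ends per dent) / 10
Step 1: Total ends per 10 cm = 154 * 4 = 616
Step 2: EPC = 616 / 10 = 61.6 ends/cm

61.6 ends/cm


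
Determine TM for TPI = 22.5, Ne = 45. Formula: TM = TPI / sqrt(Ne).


Formula: TM = TPI / sqrt(Ne)
Step 1: sqrt(Ne) = sqrt(45) = 6.7082
Step 2: TM = 22.5 / 6.7082 = 3.35

3.35 TM


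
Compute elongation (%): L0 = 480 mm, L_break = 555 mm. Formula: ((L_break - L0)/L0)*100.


Formula: Elongation (%) = ((L_break - L0) / L0) * 100
Step 1: Extension = 555 - 480 = 75 mm
Step 2: Elongation = (75 / 480) * 100
Step 3: Elongation = 0.15625 * 100 = 15.625% ≈ 15.6%

15.6%


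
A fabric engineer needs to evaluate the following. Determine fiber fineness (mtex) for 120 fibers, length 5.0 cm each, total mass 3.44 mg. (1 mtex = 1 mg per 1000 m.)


Formula: fineness (mtex) = mass (mg) / total length (km) = (mass_mg / total_length_m) * 1000
Step 1: Convert fiber length: 5.0 cm = 0.05 m
Step 2: Total fiber length = 120 * 0.05 = 6.0 m
Step 3: Linear density = 3.44 mg / 6.0 m = 0.5733 mg/m
Step 4: fineness = 0.5733 * 1000 = 573.3 mtex

573.3 mtex


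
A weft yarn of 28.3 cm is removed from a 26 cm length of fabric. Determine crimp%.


Formula: Crimp% = ((L_yarn - L_fabric) / L_fabric) * 100
Step 1: Extension = 28.3 - 26 = 2.3 cm
Step 2: Crimp% = (2.3 / 26) * 100
Step 3: Crimp% = 0.088462 * 100 = 8.8462% ≈ 8.8%

8.8%


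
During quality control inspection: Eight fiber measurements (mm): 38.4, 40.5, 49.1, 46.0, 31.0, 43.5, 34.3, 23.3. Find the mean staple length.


Formula: Mean = sum of lengths / count
Sum = 38.4 + 40.5 + 49.1 + 46.0 + 31.0 + 43.5 + 34.3 + 23.3
Sum = 306.1 mm
Mean = 306.1 / 8 = 38.26 mm

38.26 mm


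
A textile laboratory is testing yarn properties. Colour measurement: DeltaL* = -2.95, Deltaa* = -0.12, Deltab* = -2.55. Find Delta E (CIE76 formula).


Formula: Delta E = sqrt(dL*^2 + da*^2 + db*^2)
Step 1: dL*^2 = (-2.95)^2 = 8.7025
Step 2: da*^2 = (-0.12)^2 = 0.0144
Step 3: db*^2 = (-2.55)^2 = 6.5025
Step 4: Sum = 8.7025 + 0.0144 + 6.5025 = 15.2194
Step 5: Delta E = sqrt(15.2194) = 3.9

3.9 Delta E


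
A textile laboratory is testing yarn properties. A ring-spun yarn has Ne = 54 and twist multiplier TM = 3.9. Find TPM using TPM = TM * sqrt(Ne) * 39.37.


Formula: TPM = TM * sqrt(Ne) * 39.37
Step 1: sqrt(Ne) = sqrt(54) = 7.3485
Step 2: TM * sqrt(Ne) = 3.9 * 7.3485 = 28.6592
Step 3: TPM = 28.6592 * 39.37 = 1128 twists/m

1128 twists/m


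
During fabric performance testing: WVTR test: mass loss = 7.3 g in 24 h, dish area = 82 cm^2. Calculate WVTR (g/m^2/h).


Formula: WVTR = mass_loss / (area * time)
Step 1: Convert area: 82 cm^2 = 0.0082 m^2
Step 2: WVTR = 7.3 g / (0.0082 m^2 * 24 h)
Step 3: WVTR = 7.3 / 0.1968 = 37.1 g/m^2/h

37.1 g/m^2/h


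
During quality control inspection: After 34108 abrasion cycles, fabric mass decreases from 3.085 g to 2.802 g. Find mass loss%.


Formula: Mass loss% = ((m_before - m_after) / m_before) * 100
Step 1: Mass loss = 3.085 - 2.802 = 0.283 g
Step 2: Ratio = 0.283 / 3.085 = 0.0917342
Step 3: Mass loss% = 0.0917342 * 100 = 9.17342% ≈ 9.17%

9.17%


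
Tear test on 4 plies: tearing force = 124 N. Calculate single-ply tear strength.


Formula: Per-ply strength = Total force / Number of plies
Per-ply = 124 N / 4
Per-ply = 31 N

31 N


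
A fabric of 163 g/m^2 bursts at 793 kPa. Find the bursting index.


Formula: Bursting Index = Bursting Strength / Fabric GSM
BI = 793 kPa / 163 g/m^2
BI = 4.865 kPa/(g/m^2)

4.865 kPa/(g/m^2)


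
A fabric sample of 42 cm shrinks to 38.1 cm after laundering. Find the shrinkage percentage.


Formula: Shrinkage% = ((L_before - L_after) / L_before) * 100
Step 1: Shrinkage = 42 - 38.1 = 3.9 cm
Step 2: Shrinkage% = (3.9 / 42) * 100
Step 3: Shrinkage% = 0.092857 * 100 = 9.2857% ≈ 9.3%

9.3%


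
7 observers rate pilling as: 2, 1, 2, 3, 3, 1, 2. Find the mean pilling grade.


Formula: Mean = sum / count
Sum = 2 + 1 + 2 + 3 + 3 + 1 + 2 = 14
Mean = 14 / 7 = 2.0

2.0


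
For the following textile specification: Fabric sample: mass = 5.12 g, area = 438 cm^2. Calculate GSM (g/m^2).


Formula: GSM = mass_g / area_m2
Step 1: Convert area: 438 cm^2 = 438 / 10000 = 0.0438 m^2
Step 2: GSM = 5.12 g / 0.0438 m^2 = 116.9 g/m^2

116.9 g/m^2


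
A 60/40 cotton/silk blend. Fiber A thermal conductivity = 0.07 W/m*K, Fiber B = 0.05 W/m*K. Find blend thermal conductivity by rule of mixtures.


Formula: Blend property = (fraction_A * property_A) + (fraction_B * property_B)
Step 1: Contribution A = 60/100 * 0.07 W/m*K = 0.042 W/m*K
Step 2: Contribution B = 40/100 * 0.05 W/m*K = 0.02 W/m*K
Step 3: Blend thermal conductivity = 0.042 + 0.02 = 0.062 W/m*K

0.062 W/m*K


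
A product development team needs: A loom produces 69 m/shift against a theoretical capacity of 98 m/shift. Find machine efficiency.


Formula: Efficiency% = (Actual output / Theoretical output) * 100
Efficiency% = (69 / 98) * 100
Efficiency% = 0.704082 * 100 = 70.4082% ≈ 70.4%

70.4%


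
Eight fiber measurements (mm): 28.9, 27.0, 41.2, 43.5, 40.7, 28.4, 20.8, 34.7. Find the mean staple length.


Formula: Mean = sum of lengths / count
Sum = 28.9 + 27.0 + 41.2 + 43.5 + 40.7 + 28.4 + 20.8 + 34.7
Sum = 265.2 mm
Mean = 265.2 / 8 = 33.15 mm

33.15 mm


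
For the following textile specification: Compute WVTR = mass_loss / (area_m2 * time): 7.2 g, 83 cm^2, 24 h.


Formula: WVTR = mass_loss / (area * time)
Step 1: Convert area: 83 cm^2 = 0.0083 m^2
Step 2: WVTR = 7.2 g / (0.0083 m^2 * 24 h)
Step 3: WVTR = 7.2 / 0.1992 = 36.1 g/m^2/h

36.1 g/m^2/h


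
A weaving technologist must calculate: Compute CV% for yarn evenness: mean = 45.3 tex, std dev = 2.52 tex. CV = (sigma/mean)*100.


Formula: CV% = (standard deviation / mean) * 100
Step 1: Ratio = 2.52 / 45.3 = 0.055629
Step 2: CV% = 0.055629 * 100 = 5.5629% ≈ 5.6%

5.6%


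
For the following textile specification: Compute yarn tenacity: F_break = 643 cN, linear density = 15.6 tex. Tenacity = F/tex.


Formula: Tenacity = Breaking force / Linear density
Tenacity = 643 cN / 15.6 tex
Tenacity = 41.22 cN/tex

41.22 cN/tex


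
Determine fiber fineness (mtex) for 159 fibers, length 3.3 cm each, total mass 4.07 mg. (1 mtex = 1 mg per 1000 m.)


Formula: fineness (mtex) = mass (mg) / total length (km) = (mass_mg / total_length_m) * 1000
Step 1: Convert fiber length: 3.3 cm = 0.033 m
Step 2: Total fiber length = 159 * 0.033 = 5.247 m
Step 3: Linear density = 4.07 mg / 5.247 m = 0.7757 mg/m
Step 4: fineness = 0.7757 * 1000 = 775.7 mtex

775.7 mtex


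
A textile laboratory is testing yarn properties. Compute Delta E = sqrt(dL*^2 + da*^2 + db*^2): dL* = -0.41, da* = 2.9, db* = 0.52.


Formula: Delta E = sqrt(dL*^2 + da*^2 + db*^2)
Step 1: dL*^2 = (-0.41)^2 = 0.1681
Step 2: da*^2 = 2.9^2 = 8.41
Step 3: db*^2 = 0.52^2 = 0.2704
Step 4: Sum = 0.1681 + 8.41 + 0.2704 = 8.8485
Step 5: Delta E = sqrt(8.8485) = 2.97

2.97 Delta E


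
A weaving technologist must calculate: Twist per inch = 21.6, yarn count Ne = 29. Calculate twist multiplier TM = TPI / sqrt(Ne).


Formula: TM = TPI / sqrt(Ne)
Step 1: sqrt(Ne) = sqrt(29) = 5.3852
Step 2: TM = 21.6 / 5.3852 = 4.01

4.01 TM


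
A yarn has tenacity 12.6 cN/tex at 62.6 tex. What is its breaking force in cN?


Formula: Breaking force = Tenacity * Linear density
F = 12.6 cN/tex * 62.6 tex
F = 788.76 cN

788.76 cN


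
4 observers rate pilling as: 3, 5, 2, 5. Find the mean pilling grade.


Formula: Mean = sum / count
Sum = 3 + 5 + 2 + 5 = 15
Mean = 15 / 4 = 3.8

3.8


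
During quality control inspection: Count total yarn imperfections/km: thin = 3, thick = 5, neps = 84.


Formula: Total = thin places + thick places + neps
Total = 3 + 5 + 84
Total = 92 imperfections/km

92 imperfections/km


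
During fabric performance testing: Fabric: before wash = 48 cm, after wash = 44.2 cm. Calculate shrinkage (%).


Formula: Shrinkage% = ((L_before - L_after) / L_before) * 100
Step 1: Shrinkage = 48 - 44.2 = 3.8 cm
Step 2: Shrinkage% = (3.8 / 48) * 100
Step 3: Shrinkage% = 0.079167 * 100 = 7.9167% ≈ 7.9%

7.9%


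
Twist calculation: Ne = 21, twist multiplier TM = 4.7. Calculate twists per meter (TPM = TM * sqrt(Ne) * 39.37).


Formula: TPM = TM * sqrt(Ne) * 39.37
Step 1: sqrt(Ne) = sqrt(21) = 4.5826
Step 2: TM * sqrt(Ne) = 4.7 * 4.5826 = 21.5382
Step 3: TPM = 21.5382 * 39.37 = 848 twists/m

848 twists/m


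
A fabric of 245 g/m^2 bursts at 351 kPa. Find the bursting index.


Formula: Bursting Index = Bursting Strength / Fabric GSM
BI = 351 kPa / 245 g/m^2
BI = 1.433 kPa/(g/m^2)

1.433 kPa/(g/m^2)


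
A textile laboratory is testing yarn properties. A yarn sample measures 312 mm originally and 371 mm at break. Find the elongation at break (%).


Formula: Elongation (%) = ((L_break - L0) / L0) * 100
Step 1: Extension = 371 - 312 = 59 mm
Step 2: Elongation = (59 / 312) * 100
Step 3: Elongation = 0.189103 * 100 = 18.9103% ≈ 18.9%

18.9%


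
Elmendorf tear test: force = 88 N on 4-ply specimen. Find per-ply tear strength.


Formula: Per-ply strength = Total force / Number of plies
Per-ply = 88 N / 4
Per-ply = 22 N

22 N


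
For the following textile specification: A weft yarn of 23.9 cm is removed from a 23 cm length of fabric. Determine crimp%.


Formula: Crimp% = ((L_yarn - L_fabric) / L_fabric) * 100
Step 1: Extension = 23.9 - 23 = 0.9 cm
Step 2: Crimp% = (0.9 / 23) * 100
Step 3: Crimp% = 0.03913 * 100 = 3.913% ≈ 3.9%

3.9%


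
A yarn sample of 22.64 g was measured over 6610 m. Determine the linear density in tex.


Formula: Tex = (mass_g / length_m) * 1000
Substituting: Tex = (22.64 / 6610) * 1000
Intermediate: 22.64 / 6610 = 0.00342511 g/m
Tex = 0.00342511 * 1000 = 3.43 tex

3.43 tex


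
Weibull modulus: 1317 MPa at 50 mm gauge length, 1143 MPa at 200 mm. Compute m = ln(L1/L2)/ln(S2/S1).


Formula: m = ln(L1/L2) / ln(S2/S1)
Step 1: ln(L1/L2) = ln(50/200) = -1.38629
Step 2: S2/S1 = 1143/1317 = 0.86788
Step 3: ln(S2/S1) = ln(0.86788) = -0.14170
Step 4: m = -1.38629 / -0.14170 = 9.78

9.78 (Weibull m)


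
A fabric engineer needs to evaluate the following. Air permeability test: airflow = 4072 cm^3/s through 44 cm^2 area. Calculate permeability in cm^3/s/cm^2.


Formula: Air Permeability = Airflow / Test Area
AP = 4072 cm^3/s / 44 cm^2
AP = 92.5 cm^3/s/cm^2

92.5 cm^3/s/cm^2


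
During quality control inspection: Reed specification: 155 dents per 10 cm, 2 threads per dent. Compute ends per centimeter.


Formula: EPC = (dents per 10 cm * ends per dent) / 10
Step 1: Total ends per 10 cm = 155 * 2 = 310
Step 2: EPC = 310 / 10 = 31.0 ends/cm

31.0 ends/cm


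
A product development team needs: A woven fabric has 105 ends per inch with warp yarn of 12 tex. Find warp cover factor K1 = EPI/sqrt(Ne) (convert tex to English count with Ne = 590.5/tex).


Formula: K1 = EPI / sqrt(Ne), with Ne = 590.5 / tex_warp
Step 1: Ne = 590.5 / 12 = 49.208
Step 2: sqrt(Ne) = sqrt(49.208) = 7.0148
Step 3: K1 = 105 / 7.0148 = 15.0

15.0


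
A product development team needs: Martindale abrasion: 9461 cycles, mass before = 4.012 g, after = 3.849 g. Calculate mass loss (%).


Formula: Mass loss% = ((m_before - m_after) / m_before) * 100
Step 1: Mass loss = 4.012 - 3.849 = 0.163 g
Step 2: Ratio = 0.163 / 4.012 = 0.0406281
Step 3: Mass loss% = 0.0406281 * 100 = 4.06281% ≈ 4.06%

4.06%


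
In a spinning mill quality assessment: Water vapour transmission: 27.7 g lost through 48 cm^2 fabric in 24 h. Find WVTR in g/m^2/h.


Formula: WVTR = mass_loss / (area * time)
Step 1: Convert area: 48 cm^2 = 0.0048 m^2
Step 2: WVTR = 27.7 g / (0.0048 m^2 * 24 h)
Step 3: WVTR = 27.7 / 0.1152 = 240.5 g/m^2/h

240.5 g/m^2/h


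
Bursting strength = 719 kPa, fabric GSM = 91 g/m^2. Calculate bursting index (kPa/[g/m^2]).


Formula: Bursting Index = Bursting Strength / Fabric GSM
BI = 719 kPa / 91 g/m^2
BI = 7.901 kPa/(g/m^2)

7.901 kPa/(g/m^2)


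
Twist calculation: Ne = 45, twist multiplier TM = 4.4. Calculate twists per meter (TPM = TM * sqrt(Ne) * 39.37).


Formula: TPM = TM * sqrt(Ne) * 39.37
Step 1: sqrt(Ne) = sqrt(45) = 6.7082
Step 2: TM * sqrt(Ne) = 4.4 * 6.7082 = 29.5161
Step 3: TPM = 29.5161 * 39.37 = 1162 twists/m

1162 twists/m


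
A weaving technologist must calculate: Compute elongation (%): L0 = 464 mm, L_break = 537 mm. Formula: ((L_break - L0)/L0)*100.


Formula: Elongation (%) = ((L_break - L0) / L0) * 100
Step 1: Extension = 537 - 464 = 73 mm
Step 2: Elongation = (73 / 464) * 100
Step 3: Elongation = 0.157328 * 100 = 15.7328% ≈ 15.7%

15.7%


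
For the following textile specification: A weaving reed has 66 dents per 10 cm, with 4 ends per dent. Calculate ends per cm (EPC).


Formula: EPC = (dents per 10 cm * ends per dent) / 10
Step 1: Total ends per 10 cm = 66 * 4 = 264
Step 2: EPC = 264 / 10 = 26.4 ends/cm

26.4 ends/cm


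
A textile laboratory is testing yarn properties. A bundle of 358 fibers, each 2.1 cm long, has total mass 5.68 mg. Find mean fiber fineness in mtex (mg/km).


Formula: fineness (mtex) = mass (mg) / total length (km) = (mass_mg / total_length_m) * 1000
Step 1: Convert fiber length: 2.1 cm = 0.021 m
Step 2: Total fiber length = 358 * 0.021 = 7.518 m
Step 3: Linear density = 5.68 mg / 7.518 m = 0.7555 mg/m
Step 4: fineness = 0.7555 * 1000 = 755.5 mtex

755.5 mtex


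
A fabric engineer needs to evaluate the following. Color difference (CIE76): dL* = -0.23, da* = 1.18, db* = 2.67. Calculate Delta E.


Formula: Delta E = sqrt(dL*^2 + da*^2 + db*^2)
Step 1: dL*^2 = (-0.23)^2 = 0.0529
Step 2: da*^2 = 1.18^2 = 1.3924
Step 3: db*^2 = 2.67^2 = 7.1289
Step 4: Sum = 0.0529 + 1.3924 + 7.1289 = 8.5742
Step 5: Delta E = sqrt(8.5742) = 2.93

2.93 Delta E


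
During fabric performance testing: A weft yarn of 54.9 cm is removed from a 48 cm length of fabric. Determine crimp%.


Formula: Crimp% = ((L_yarn - L_fabric) / L_fabric) * 100
Step 1: Extension = 54.9 - 48 = 6.9 cm
Step 2: Crimp% = (6.9 / 48) * 100
Step 3: Crimp% = 0.14375 * 100 = 14.375% ≈ 14.4%

14.4%


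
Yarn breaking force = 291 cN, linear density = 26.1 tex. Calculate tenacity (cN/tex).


Formula: Tenacity = Breaking force / Linear density
Tenacity = 291 cN / 26.1 tex
Tenacity = 11.15 cN/tex

11.15 cN/tex


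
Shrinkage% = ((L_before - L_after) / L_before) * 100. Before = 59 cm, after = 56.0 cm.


Formula: Shrinkage% = ((L_before - L_after) / L_before) * 100
Step 1: Shrinkage = 59 - 56.0 = 3.0 cm
Step 2: Shrinkage% = (3.0 / 59) * 100
Step 3: Shrinkage% = 0.050847 * 100 = 5.0847% ≈ 5.1%

5.1%


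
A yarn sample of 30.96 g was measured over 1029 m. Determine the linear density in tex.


Formula: Tex = (mass_g / length_m) * 1000
Substituting: Tex = (30.96 / 1029) * 1000
Intermediate: 30.96 / 1029 = 0.03008746 g/m
Tex = 0.03008746 * 1000 = 30.09 tex

30.09 tex


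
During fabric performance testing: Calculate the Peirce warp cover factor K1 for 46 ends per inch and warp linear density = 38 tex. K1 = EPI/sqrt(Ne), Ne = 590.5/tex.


Formula: K1 = EPI / sqrt(Ne), with Ne = 590.5 / tex_warp
Step 1: Ne = 590.5 / 38 = 15.539
Step 2: sqrt(Ne) = sqrt(15.539) = 3.942
Step 3: K1 = 46 / 3.942 = 11.7

11.7


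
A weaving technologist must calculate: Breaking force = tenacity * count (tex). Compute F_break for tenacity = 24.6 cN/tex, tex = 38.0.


Formula: Breaking force = Tenacity * Linear density
F = 24.6 cN/tex * 38.0 tex
F = 934.80 cN

934.80 cN


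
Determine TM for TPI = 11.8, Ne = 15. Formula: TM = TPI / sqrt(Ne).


Formula: TM = TPI / sqrt(Ne)
Step 1: sqrt(Ne) = sqrt(15) = 3.873
Step 2: TM = 11.8 / 3.873 = 3.05

3.05 TM


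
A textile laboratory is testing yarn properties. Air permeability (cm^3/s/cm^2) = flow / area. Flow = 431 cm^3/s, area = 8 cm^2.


Formula: Air Permeability = Airflow / Test Area
AP = 431 cm^3/s / 8 cm^2
AP = 53.9 cm^3/s/cm^2

53.9 cm^3/s/cm^2


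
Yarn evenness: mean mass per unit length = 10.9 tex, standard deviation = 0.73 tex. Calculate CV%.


Formula: CV% = (standard deviation / mean) * 100
Step 1: Ratio = 0.73 / 10.9 = 0.066972
Step 2: CV% = 0.066972 * 100 = 6.6972% ≈ 6.7%

6.7%


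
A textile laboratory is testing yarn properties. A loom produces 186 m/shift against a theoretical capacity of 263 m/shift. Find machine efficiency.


Formula: Efficiency% = (Actual output / Theoretical output) * 100
Efficiency% = (186 / 263) * 100
Efficiency% = 0.707224 * 100 = 70.7224% ≈ 70.7%

70.7%


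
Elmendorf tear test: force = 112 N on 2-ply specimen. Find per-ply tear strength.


Formula: Per-ply strength = Total force / Number of plies
Per-ply = 112 N / 2
Per-ply = 56 N

56 N


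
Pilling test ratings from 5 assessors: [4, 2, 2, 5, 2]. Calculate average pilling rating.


Formula: Mean = sum / count
Sum = 4 + 2 + 2 + 5 + 2 = 15
Mean = 15 / 5 = 3.0

3.0


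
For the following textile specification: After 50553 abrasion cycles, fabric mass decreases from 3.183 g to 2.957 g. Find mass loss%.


Formula: Mass loss% = ((m_before - m_after) / m_before) * 100
Step 1: Mass loss = 3.183 - 2.957 = 0.226 g
Step 2: Ratio = 0.226 / 3.183 = 0.0710022
Step 3: Mass loss% = 0.0710022 * 100 = 7.10022% ≈ 7.10%

7.10%


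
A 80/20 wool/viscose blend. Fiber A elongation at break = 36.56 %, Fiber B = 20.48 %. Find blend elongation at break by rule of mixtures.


Formula: Blend property = (fraction_A * property_A) + (fraction_B * property_B)
Step 1: Contribution A = 80/100 * 36.56 % = 29.248 %
Step 2: Contribution B = 20/100 * 20.48 % = 4.096 %
Step 3: Blend elongation at break = 29.248 + 4.096 = 33.344 %

33.344 %


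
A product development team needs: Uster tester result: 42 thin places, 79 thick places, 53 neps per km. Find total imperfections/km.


Formula: Total = thin places + thick places + neps
Total = 42 + 79 + 53
Total = 174 imperfections/km

174 imperfections/km


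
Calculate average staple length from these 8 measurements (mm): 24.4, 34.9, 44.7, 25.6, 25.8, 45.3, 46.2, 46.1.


Formula: Mean = sum of lengths / count
Sum = 24.4 + 34.9 + 44.7 + 25.6 + 25.8 + 45.3 + 46.2 + 46.1
Sum = 293.0 mm
Mean = 293.0 / 8 = 36.63 mm

36.63 mm


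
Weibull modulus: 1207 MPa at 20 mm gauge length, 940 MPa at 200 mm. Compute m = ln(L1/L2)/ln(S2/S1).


Formula: m = ln(L1/L2) / ln(S2/S1)
Step 1: ln(L1/L2) = ln(20/200) = -2.30259
Step 2: S2/S1 = 940/1207 = 0.77879
Step 3: ln(S2/S1) = ln(0.77879) = -0.25001
Step 4: m = -2.30259 / -0.25001 = 9.21

9.21 (Weibull m)


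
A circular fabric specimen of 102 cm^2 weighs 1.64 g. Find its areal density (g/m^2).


Formula: GSM = mass_g / area_m2
Step 1: Convert area: 102 cm^2 = 102 / 10000 = 0.0102 m^2
Step 2: GSM = 1.64 g / 0.0102 m^2 = 160.8 g/m^2

160.8 g/m^2


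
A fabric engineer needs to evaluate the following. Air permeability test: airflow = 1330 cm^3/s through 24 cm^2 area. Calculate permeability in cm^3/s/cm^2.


Formula: Air Permeability = Airflow / Test Area
AP = 1330 cm^3/s / 24 cm^2
AP = 55.4 cm^3/s/cm^2

55.4 cm^3/s/cm^2


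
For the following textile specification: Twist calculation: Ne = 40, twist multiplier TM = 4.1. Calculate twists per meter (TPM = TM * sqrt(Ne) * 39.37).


Formula: TPM = TM * sqrt(Ne) * 39.37
Step 1: sqrt(Ne) = sqrt(40) = 6.3246
Step 2: TM * sqrt(Ne) = 4.1 * 6.3246 = 25.9309
Step 3: TPM = 25.9309 * 39.37 = 1021 twists/m

1021 twists/m


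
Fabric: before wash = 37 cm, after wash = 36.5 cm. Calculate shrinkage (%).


Formula: Shrinkage% = ((L_before - L_after) / L_before) * 100
Step 1: Shrinkage = 37 - 36.5 = 0.5 cm
Step 2: Shrinkage% = (0.5 / 37) * 100
Step 3: Shrinkage% = 0.013514 * 100 = 1.3514% ≈ 1.4%

1.4%


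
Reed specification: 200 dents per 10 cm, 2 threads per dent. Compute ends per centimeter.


Formula: EPC = (dents per 10 cm * ends per dent) / 10
Step 1: Total ends per 10 cm = 200 * 2 = 400
Step 2: EPC = 400 / 10 = 40.0 ends/cm

40.0 ends/cm


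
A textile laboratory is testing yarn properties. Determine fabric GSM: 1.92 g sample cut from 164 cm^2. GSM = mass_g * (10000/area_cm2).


Formula: GSM = mass_g / area_m2
Step 1: Convert area: 164 cm^2 = 164 / 10000 = 0.0164 m^2
Step 2: GSM = 1.92 g / 0.0164 m^2 = 117.1 g/m^2

117.1 g/m^2


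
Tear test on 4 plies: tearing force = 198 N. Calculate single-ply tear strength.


Formula: Per-ply strength = Total force / Number of plies
Per-ply = 198 N / 4
Per-ply = 49.5 N

49.5 N


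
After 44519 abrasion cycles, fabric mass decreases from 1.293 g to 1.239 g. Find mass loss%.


Formula: Mass loss% = ((m_before - m_after) / m_before) * 100
Step 1: Mass loss = 1.293 - 1.239 = 0.054 g
Step 2: Ratio = 0.054 / 1.293 = 0.0417633
Step 3: Mass loss% = 0.0417633 * 100 = 4.17633% ≈ 4.18%

4.18%


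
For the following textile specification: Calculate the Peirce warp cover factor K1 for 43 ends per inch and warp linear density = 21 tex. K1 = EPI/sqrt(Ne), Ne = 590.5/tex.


Formula: K1 = EPI / sqrt(Ne), with Ne = 590.5 / tex_warp
Step 1: Ne = 590.5 / 21 = 28.119
Step 2: sqrt(Ne) = sqrt(28.119) = 5.3027
Step 3: K1 = 43 / 5.3027 = 8.1

8.1


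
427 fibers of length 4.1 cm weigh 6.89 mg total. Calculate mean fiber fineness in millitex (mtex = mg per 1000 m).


Formula: fineness (mtex) = mass (mg) / total length (km) = (mass_mg / total_length_m) * 1000
Step 1: Convert fiber length: 4.1 cm = 0.041 m
Step 2: Total fiber length = 427 * 0.041 = 17.507 m
Step 3: Linear density = 6.89 mg / 17.507 m = 0.3936 mg/m
Step 4: fineness = 0.3936 * 1000 = 393.6 mtex

393.6 mtex


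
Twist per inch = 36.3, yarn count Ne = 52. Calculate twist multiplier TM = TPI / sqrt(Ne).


Formula: TM = TPI / sqrt(Ne)
Step 1: sqrt(Ne) = sqrt(52) = 7.2111
Step 2: TM = 36.3 / 7.2111 = 5.03

5.03 TM


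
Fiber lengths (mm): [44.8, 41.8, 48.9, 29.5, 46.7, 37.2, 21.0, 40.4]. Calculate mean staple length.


Formula: Mean = sum of lengths / count
Sum = 44.8 + 41.8 + 48.9 + 29.5 + 46.7 + 37.2 + 21.0 + 40.4
Sum = 310.3 mm
Mean = 310.3 / 8 = 38.79 mm

38.79 mm


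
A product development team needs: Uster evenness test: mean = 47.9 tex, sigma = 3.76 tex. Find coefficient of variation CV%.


Formula: CV% = (standard deviation / mean) * 100
Step 1: Ratio = 3.76 / 47.9 = 0.078497
Step 2: CV% = 0.078497 * 100 = 7.8497% ≈ 7.8%

7.8%


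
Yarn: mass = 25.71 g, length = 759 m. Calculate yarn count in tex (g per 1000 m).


Formula: Tex = (mass_g / length_m) * 1000
Substituting: Tex = (25.71 / 759) * 1000
Intermediate: 25.71 / 759 = 0.03387352 g/m
Tex = 0.03387352 * 1000 = 33.87 tex

33.87 tex


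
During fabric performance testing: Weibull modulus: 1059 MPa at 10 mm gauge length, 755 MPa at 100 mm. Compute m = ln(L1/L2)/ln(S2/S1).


Formula: m = ln(L1/L2) / ln(S2/S1)
Step 1: ln(L1/L2) = ln(10/100) = -2.30259
Step 2: S2/S1 = 755/1059 = 0.71294
Step 3: ln(S2/S1) = ln(0.71294) = -0.33836
Step 4: m = -2.30259 / -0.33836 = 6.81

6.81 (Weibull m)


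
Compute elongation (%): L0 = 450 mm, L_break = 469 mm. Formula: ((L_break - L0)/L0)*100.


Formula: Elongation (%) = ((L_break - L0) / L0) * 100
Step 1: Extension = 469 - 450 = 19 mm
Step 2: Elongation = (19 / 450) * 100
Step 3: Elongation = 0.042222 * 100 = 4.2222% ≈ 4.2%

4.2%


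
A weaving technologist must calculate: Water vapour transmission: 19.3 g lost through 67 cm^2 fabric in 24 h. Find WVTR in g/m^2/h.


Formula: WVTR = mass_loss / (area * time)
Step 1: Convert area: 67 cm^2 = 0.0067 m^2
Step 2: WVTR = 19.3 g / (0.0067 m^2 * 24 h)
Step 3: WVTR = 19.3 / 0.1608 = 120.0 g/m^2/h

120.0 g/m^2/h


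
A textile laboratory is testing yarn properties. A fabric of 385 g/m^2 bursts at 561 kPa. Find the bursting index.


Formula: Bursting Index = Bursting Strength / Fabric GSM
BI = 561 kPa / 385 g/m^2
BI = 1.457 kPa/(g/m^2)

1.457 kPa/(g/m^2)


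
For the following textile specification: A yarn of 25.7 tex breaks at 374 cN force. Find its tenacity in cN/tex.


Formula: Tenacity = Breaking force / Linear density
Tenacity = 374 cN / 25.7 tex
Tenacity = 14.55 cN/tex

14.55 cN/tex


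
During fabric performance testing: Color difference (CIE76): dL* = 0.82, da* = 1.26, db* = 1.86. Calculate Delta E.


Formula: Delta E = sqrt(dL*^2 + da*^2 + db*^2)
Step 1: dL*^2 = 0.82^2 = 0.6724
Step 2: da*^2 = 1.26^2 = 1.5876
Step 3: db*^2 = 1.86^2 = 3.4596
Step 4: Sum = 0.6724 + 1.5876 + 3.4596 = 5.7196
Step 5: Delta E = sqrt(5.7196) = 2.39

2.39 Delta E


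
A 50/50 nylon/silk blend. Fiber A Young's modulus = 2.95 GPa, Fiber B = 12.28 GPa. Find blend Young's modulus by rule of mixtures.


Formula: Blend property = (fraction_A * property_A) + (fraction_B * property_B)
Step 1: Contribution A = 50/100 * 2.95 GPa = 1.475 GPa
Step 2: Contribution B = 50/100 * 12.28 GPa = 6.14 GPa
Step 3: Blend Young's modulus = 1.475 + 6.14 = 7.615 GPa

7.615 GPa


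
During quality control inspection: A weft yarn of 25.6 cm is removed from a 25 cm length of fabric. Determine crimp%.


Formula: Crimp% = ((L_yarn - L_fabric) / L_fabric) * 100
Step 1: Extension = 25.6 - 25 = 0.6 cm
Step 2: Crimp% = (0.6 / 25) * 100
Step 3: Crimp% = 0.024 * 100 = 2.4%

2.4%


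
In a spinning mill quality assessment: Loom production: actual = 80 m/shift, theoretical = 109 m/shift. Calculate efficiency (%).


Formula: Efficiency% = (Actual output / Theoretical output) * 100
Efficiency% = (80 / 109) * 100
Efficiency% = 0.733945 * 100 = 73.3945% ≈ 73.4%

73.4%


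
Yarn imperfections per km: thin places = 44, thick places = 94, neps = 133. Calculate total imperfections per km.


Formula: Total = thin places + thick places + neps
Total = 44 + 94 + 133
Total = 271 imperfections/km

271 imperfections/km


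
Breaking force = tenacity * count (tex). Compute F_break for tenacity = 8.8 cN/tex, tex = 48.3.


Formula: Breaking force = Tenacity * Linear density
F = 8.8 cN/tex * 48.3 tex
F = 425.04 cN

425.04 cN


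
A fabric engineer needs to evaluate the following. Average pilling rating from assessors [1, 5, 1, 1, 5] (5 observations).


Formula: Mean = sum / count
Sum = 1 + 5 + 1 + 1 + 5 = 13
Mean = 13 / 5 = 2.6

2.6


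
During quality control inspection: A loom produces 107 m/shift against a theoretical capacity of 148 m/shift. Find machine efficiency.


Formula: Efficiency% = (Actual output / Theoretical output) * 100
Efficiency% = (107 / 148) * 100
Efficiency% = 0.722973 * 100 = 72.2973% ≈ 72.3%

72.3%


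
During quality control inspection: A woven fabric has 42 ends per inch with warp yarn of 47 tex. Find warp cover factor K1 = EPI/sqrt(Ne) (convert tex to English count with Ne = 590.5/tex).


Formula: K1 = EPI / sqrt(Ne), with Ne = 590.5 / tex_warp
Step 1: Ne = 590.5 / 47 = 12.564
Step 2: sqrt(Ne) = sqrt(12.564) = 3.5446
Step 3: K1 = 42 / 3.5446 = 11.8

11.8


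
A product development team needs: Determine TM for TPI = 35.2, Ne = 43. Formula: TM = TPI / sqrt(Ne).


Formula: TM = TPI / sqrt(Ne)
Step 1: sqrt(Ne) = sqrt(43) = 6.5574
Step 2: TM = 35.2 / 6.5574 = 5.37

5.37 TM


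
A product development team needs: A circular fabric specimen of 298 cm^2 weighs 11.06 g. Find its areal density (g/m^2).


Formula: GSM = mass_g / area_m2
Step 1: Convert area: 298 cm^2 = 298 / 10000 = 0.0298 m^2
Step 2: GSM = 11.06 g / 0.0298 m^2 = 371.1 g/m^2

371.1 g/m^2


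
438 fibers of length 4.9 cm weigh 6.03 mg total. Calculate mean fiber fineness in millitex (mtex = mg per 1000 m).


Formula: fineness (mtex) = mass (mg) / total length (km) = (mass_mg / total_length_m) * 1000
Step 1: Convert fiber length: 4.9 cm = 0.049 m
Step 2: Total fiber length = 438 * 0.049 = 21.462 m
Step 3: Linear density = 6.03 mg / 21.462 m = 0.2810 mg/m
Step 4: fineness = 0.2810 * 1000 = 281.0 mtex

281.0 mtex


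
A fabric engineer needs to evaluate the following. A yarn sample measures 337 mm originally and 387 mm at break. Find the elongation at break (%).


Formula: Elongation (%) = ((L_break - L0) / L0) * 100
Step 1: Extension = 387 - 337 = 50 mm
Step 2: Elongation = (50 / 337) * 100
Step 3: Elongation = 0.148368 * 100 = 14.8368% ≈ 14.8%

14.8%


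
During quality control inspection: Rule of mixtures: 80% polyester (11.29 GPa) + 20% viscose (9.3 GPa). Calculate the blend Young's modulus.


Formula: Blend property = (fraction_A * property_A) + (fraction_B * property_B)
Step 1: Contribution A = 80/100 * 11.29 GPa = 9.032 GPa
Step 2: Contribution B = 20/100 * 9.3 GPa = 1.86 GPa
Step 3: Blend Young's modulus = 9.032 + 1.86 = 10.892 GPa

10.892 GPa


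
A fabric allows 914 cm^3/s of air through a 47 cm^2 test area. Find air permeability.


Formula: Air Permeability = Airflow / Test Area
AP = 914 cm^3/s / 47 cm^2
AP = 19.4 cm^3/s/cm^2

19.4 cm^3/s/cm^2


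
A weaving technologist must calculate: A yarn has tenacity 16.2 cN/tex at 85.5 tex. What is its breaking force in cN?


Formula: Breaking force = Tenacity * Linear density
F = 16.2 cN/tex * 85.5 tex
F = 1385.10 cN

1385.10 cN


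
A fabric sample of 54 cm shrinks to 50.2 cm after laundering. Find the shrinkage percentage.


Formula: Shrinkage% = ((L_before - L_after) / L_before) * 100
Step 1: Shrinkage = 54 - 50.2 = 3.8 cm
Step 2: Shrinkage% = (3.8 / 54) * 100
Step 3: Shrinkage% = 0.07037 * 100 = 7.037% ≈ 7.0%

7.0%


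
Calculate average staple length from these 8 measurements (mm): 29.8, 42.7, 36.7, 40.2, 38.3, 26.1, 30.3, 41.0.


Formula: Mean = sum of lengths / count
Sum = 29.8 + 42.7 + 36.7 + 40.2 + 38.3 + 26.1 + 30.3 + 41.0
Sum = 285.1 mm
Mean = 285.1 / 8 = 35.64 mm

35.64 mm


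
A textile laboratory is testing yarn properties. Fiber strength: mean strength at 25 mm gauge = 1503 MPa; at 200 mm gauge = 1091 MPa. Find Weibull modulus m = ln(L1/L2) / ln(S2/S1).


Formula: m = ln(L1/L2) / ln(S2/S1)
Step 1: ln(L1/L2) = ln(25/200) = -2.07944
Step 2: S2/S1 = 1091/1503 = 0.72588
Step 3: ln(S2/S1) = ln(0.72588) = -0.32037
Step 4: m = -2.07944 / -0.32037 = 6.49

6.49 (Weibull m)


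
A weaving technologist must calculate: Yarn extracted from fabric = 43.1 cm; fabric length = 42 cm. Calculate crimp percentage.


Formula: Crimp% = ((L_yarn - L_fabric) / L_fabric) * 100
Step 1: Extension = 43.1 - 42 = 1.1 cm
Step 2: Crimp% = (1.1 / 42) * 100
Step 3: Crimp% = 0.02619 * 100 = 2.619% ≈ 2.6%

2.6%


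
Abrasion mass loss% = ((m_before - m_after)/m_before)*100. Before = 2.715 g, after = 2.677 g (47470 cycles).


Formula: Mass loss% = ((m_before - m_after) / m_before) * 100
Step 1: Mass loss = 2.715 - 2.677 = 0.038 g
Step 2: Ratio = 0.038 / 2.715 = 0.0139963
Step 3: Mass loss% = 0.0139963 * 100 = 1.39963% ≈ 1.40%

1.40%


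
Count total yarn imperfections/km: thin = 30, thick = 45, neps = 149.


Formula: Total = thin places + thick places + neps
Total = 30 + 45 + 149
Total = 224 imperfections/km

224 imperfections/km


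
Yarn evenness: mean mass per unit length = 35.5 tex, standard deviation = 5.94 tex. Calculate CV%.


Formula: CV% = (standard deviation / mean) * 100
Step 1: Ratio = 5.94 / 35.5 = 0.167324
Step 2: CV% = 0.167324 * 100 = 16.7324% ≈ 16.7%

16.7%


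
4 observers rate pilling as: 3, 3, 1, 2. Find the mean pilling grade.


Formula: Mean = sum / count
Sum = 3 + 3 + 1 + 2 = 9
Mean = 9 / 4 = 2.3

2.3


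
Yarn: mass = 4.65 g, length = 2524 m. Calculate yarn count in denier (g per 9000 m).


Formula: den = (mass_g / length_m) * 9000
Substituting: den = (4.65 / 2524) * 9000
Intermediate: 4.65 / 2524 = 0.00184231 g/m
den = 0.00184231 * 9000 = 16.6 denier

16.6 denier


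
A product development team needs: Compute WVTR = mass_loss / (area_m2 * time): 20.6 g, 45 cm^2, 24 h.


Formula: WVTR = mass_loss / (area * time)
Step 1: Convert area: 45 cm^2 = 0.0045 m^2
Step 2: WVTR = 20.6 g / (0.0045 m^2 * 24 h)
Step 3: WVTR = 20.6 / 0.108 = 190.7 g/m^2/h

190.7 g/m^2/h


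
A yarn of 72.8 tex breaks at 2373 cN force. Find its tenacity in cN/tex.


Formula: Tenacity = Breaking force / Linear density
Tenacity = 2373 cN / 72.8 tex
Tenacity = 32.60 cN/tex

32.60 cN/tex


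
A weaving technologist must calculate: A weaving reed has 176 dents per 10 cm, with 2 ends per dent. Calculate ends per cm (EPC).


Formula: EPC = (dents per 10 cm * ends per dent) / 10
Step 1: Total ends per 10 cm = 176 * 2 = 352
Step 2: EPC = 352 / 10 = 35.2 ends/cm

35.2 ends/cm


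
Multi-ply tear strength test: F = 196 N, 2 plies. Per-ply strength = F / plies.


Formula: Per-ply strength = Total force / Number of plies
Per-ply = 196 N / 2
Per-ply = 98 N

98 N


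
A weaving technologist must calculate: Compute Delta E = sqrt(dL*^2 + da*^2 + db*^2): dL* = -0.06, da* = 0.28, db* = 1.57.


Formula: Delta E = sqrt(dL*^2 + da*^2 + db*^2)
Step 1: dL*^2 = (-0.06)^2 = 0.0036
Step 2: da*^2 = 0.28^2 = 0.0784
Step 3: db*^2 = 1.57^2 = 2.4649
Step 4: Sum = 0.0036 + 0.0784 + 2.4649 = 2.5469
Step 5: Delta E = sqrt(2.5469) = 1.6

1.6 Delta E


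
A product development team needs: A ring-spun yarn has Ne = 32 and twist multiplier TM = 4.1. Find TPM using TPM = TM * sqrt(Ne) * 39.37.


Formula: TPM = TM * sqrt(Ne) * 39.37
Step 1: sqrt(Ne) = sqrt(32) = 5.6569
Step 2: TM * sqrt(Ne) = 4.1 * 5.6569 = 23.1933
Step 3: TPM = 23.1933 * 39.37 = 913 twists/m

913 twists/m


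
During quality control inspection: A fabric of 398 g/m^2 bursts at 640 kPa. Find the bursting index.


Formula: Bursting Index = Bursting Strength / Fabric GSM
BI = 640 kPa / 398 g/m^2
BI = 1.608 kPa/(g/m^2)

1.608 kPa/(g/m^2)


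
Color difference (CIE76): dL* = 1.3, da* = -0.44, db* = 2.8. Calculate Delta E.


Formula: Delta E = sqrt(dL*^2 + da*^2 + db*^2)
Step 1: dL*^2 = 1.3^2 = 1.69
Step 2: da*^2 = (-0.44)^2 = 0.1936
Step 3: db*^2 = 2.8^2 = 7.84
Step 4: Sum = 1.69 + 0.1936 + 7.84 = 9.7236
Step 5: Delta E = sqrt(9.7236) = 3.12

3.12 Delta E


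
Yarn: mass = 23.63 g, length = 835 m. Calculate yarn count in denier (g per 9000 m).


Formula: den = (mass_g / length_m) * 9000
Substituting: den = (23.63 / 835) * 9000
Intermediate: 23.63 / 835 = 0.0282994 g/m
den = 0.0282994 * 9000 = 254.7 denier

254.7 denier


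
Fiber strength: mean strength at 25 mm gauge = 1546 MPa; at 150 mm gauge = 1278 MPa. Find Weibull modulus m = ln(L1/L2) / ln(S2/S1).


Formula: m = ln(L1/L2) / ln(S2/S1)
Step 1: ln(L1/L2) = ln(25/150) = -1.79176
Step 2: S2/S1 = 1278/1546 = 0.82665
Step 3: ln(S2/S1) = ln(0.82665) = -0.19037
Step 4: m = -1.79176 / -0.19037 = 9.41

9.41 (Weibull m)


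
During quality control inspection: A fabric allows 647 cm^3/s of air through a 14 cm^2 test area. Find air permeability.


Formula: Air Permeability = Airflow / Test Area
AP = 647 cm^3/s / 14 cm^2
AP = 46.2 cm^3/s/cm^2

46.2 cm^3/s/cm^2


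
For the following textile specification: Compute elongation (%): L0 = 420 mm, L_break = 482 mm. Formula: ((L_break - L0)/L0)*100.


Formula: Elongation (%) = ((L_break - L0) / L0) * 100
Step 1: Extension = 482 - 420 = 62 mm
Step 2: Elongation = (62 / 420) * 100
Step 3: Elongation = 0.147619 * 100 = 14.7619% ≈ 14.8%

14.8%


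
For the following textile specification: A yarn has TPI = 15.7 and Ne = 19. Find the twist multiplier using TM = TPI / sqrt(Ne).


Formula: TM = TPI / sqrt(Ne)
Step 1: sqrt(Ne) = sqrt(19) = 4.3589
Step 2: TM = 15.7 / 4.3589 = 3.60

3.60 TM


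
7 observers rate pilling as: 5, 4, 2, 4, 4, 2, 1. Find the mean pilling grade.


Formula: Mean = sum / count
Sum = 5 + 4 + 2 + 4 + 4 + 2 + 1 = 22
Mean = 22 / 7 = 3.1

3.1


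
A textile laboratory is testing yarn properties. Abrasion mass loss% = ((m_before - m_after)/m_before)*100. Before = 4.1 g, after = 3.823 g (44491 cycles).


Formula: Mass loss% = ((m_before - m_after) / m_before) * 100
Step 1: Mass loss = 4.1 - 3.823 = 0.277 g
Step 2: Ratio = 0.277 / 4.1 = 0.067561
Step 3: Mass loss% = 0.067561 * 100 = 6.7561% ≈ 6.76%

6.76%


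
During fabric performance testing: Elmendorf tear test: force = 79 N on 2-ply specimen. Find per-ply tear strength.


Formula: Per-ply strength = Total force / Number of plies
Per-ply = 79 N / 2
Per-ply = 39.5 N

39.5 N


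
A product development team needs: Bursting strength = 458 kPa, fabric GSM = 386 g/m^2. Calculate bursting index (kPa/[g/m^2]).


Formula: Bursting Index = Bursting Strength / Fabric GSM
BI = 458 kPa / 386 g/m^2
BI = 1.187 kPa/(g/m^2)

1.187 kPa/(g/m^2)


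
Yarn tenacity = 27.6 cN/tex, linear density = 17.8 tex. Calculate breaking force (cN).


Formula: Breaking force = Tenacity * Linear density
F = 27.6 cN/tex * 17.8 tex
F = 491.28 cN

491.28 cN


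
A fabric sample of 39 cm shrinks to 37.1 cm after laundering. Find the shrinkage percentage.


Formula: Shrinkage% = ((L_before - L_after) / L_before) * 100
Step 1: Shrinkage = 39 - 37.1 = 1.9 cm
Step 2: Shrinkage% = (1.9 / 39) * 100
Step 3: Shrinkage% = 0.048718 * 100 = 4.8718% ≈ 4.9%

4.9%
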